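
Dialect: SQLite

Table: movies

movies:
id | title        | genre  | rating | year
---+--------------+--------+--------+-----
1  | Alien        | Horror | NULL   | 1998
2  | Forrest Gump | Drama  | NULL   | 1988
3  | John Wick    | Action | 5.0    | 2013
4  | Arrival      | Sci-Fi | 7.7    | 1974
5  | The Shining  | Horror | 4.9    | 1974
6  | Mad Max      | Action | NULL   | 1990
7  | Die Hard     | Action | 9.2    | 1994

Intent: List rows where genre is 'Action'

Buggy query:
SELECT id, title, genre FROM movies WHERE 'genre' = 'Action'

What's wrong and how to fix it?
Bug: 'genre' in single quotes is a string literal, not the column; the comparison is literal-vs-literal and never true

Fix: Remove the quotes around the column name (or use double quotes for an identifier)

Corrected query:
SELECT id, title, genre FROM movies WHERE genre = 'Action'

Result:
id | title     | genre 
---+-----------+-------
3  | John Wick | Action
6  | Mad Max   | Action
7  | Die Hard  | Action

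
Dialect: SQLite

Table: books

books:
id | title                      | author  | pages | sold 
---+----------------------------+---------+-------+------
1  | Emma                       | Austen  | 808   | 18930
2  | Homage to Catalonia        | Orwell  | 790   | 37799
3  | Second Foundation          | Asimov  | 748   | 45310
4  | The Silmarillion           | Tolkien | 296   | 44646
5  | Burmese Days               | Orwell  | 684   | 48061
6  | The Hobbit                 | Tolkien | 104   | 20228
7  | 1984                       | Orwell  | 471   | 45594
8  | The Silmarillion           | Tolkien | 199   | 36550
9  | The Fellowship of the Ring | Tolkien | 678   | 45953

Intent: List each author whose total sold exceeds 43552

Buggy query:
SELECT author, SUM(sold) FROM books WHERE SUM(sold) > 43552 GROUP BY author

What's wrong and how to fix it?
Bug: Aggregate functions cannot appear in a WHERE clause

Fix: Move the aggregate condition to a HAVING clause

Corrected query:
SELECT author, SUM(sold) FROM books GROUP BY author HAVING SUM(sold) > 43552

Result:
author  | SUM(sold)
--------+----------
Asimov  | 45310    
Orwell  | 131454   
Tolkien | 147377   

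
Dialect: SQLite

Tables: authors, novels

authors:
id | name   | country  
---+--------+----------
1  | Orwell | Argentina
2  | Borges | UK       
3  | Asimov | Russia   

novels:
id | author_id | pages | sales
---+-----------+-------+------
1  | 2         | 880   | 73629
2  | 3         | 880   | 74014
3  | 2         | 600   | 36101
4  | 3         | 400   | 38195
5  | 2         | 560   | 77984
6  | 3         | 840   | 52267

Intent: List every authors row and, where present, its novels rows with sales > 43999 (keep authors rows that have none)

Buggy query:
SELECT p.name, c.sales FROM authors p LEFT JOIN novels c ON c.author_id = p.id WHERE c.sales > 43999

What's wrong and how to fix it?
Bug: Filtering c.sales in WHERE discards the NULL rows produced by LEFT JOIN, turning it into an inner join

Fix: Put 'c.sales > 43999' in the JOIN's ON clause instead of WHERE

Corrected query:
SELECT p.name, c.sales FROM authors p LEFT JOIN novels c ON c.author_id = p.id AND c.sales > 43999

Result:
name   | sales
-------+------
Orwell | NULL 
Borges | 73629
Borges | 77984
Asimov | 52267
Asimov | 74014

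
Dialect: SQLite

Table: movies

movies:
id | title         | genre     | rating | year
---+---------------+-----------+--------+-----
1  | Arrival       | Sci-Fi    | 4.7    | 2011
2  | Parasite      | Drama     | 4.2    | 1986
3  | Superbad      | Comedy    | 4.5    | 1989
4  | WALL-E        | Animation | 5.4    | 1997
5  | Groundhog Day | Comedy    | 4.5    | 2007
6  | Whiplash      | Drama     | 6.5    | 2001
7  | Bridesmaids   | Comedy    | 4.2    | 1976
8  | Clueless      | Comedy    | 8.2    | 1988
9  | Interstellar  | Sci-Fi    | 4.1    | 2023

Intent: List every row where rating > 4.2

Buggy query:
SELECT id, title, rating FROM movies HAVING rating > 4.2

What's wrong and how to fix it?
Bug: HAVING filters the output of aggregation, but this query has no GROUP BY and no aggregate functions, so SQLite rejects it (HAVING clause on a non-aggregate query); the condition here is per row

Fix: Use WHERE for row-level filtering

Corrected query:
SELECT id, title, rating FROM movies WHERE rating > 4.2

Result:
id | title         | rating
---+---------------+-------
1  | Arrival       | 4.7   
3  | Superbad      | 4.5   
4  | WALL-E        | 5.4   
5  | Groundhog Day | 4.5   
6  | Whiplash      | 6.5   
8  | Clueless      | 8.2   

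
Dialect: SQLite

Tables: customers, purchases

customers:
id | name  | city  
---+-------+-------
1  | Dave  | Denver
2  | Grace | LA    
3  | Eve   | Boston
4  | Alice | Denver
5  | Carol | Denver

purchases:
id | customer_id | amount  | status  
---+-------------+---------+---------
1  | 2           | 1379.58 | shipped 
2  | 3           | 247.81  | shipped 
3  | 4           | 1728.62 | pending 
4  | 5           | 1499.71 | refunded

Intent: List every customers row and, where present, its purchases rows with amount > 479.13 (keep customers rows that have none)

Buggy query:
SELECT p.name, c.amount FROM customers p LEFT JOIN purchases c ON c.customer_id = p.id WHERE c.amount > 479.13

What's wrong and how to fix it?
Bug: A WHERE condition on the right-hand table after LEFT JOIN drops unmatched parents

Fix: Put 'c.amount > 479.13' in the JOIN's ON clause instead of WHERE

Corrected query:
SELECT p.name, c.amount FROM customers p LEFT JOIN purchases c ON c.customer_id = p.id AND c.amount > 479.13

Result:
name  | amount 
------+--------
Dave  | NULL   
Grace | 1379.58
Eve   | NULL   
Alice | 1728.62
Carol | 1499.71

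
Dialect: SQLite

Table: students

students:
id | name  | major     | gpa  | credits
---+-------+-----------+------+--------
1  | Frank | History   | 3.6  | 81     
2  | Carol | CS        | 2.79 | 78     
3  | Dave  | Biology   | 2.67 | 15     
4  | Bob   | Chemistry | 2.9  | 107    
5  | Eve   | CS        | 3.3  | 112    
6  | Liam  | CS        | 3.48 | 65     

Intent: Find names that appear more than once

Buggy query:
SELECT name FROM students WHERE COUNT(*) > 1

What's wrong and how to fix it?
Bug: WHERE can't reference COUNT(*); aggregates are computed after WHERE

Fix: GROUP BY name, then filter groups with HAVING COUNT(*) > 1

Corrected query:
SELECT name FROM students GROUP BY name HAVING COUNT(*) > 1

Result:
(no rows)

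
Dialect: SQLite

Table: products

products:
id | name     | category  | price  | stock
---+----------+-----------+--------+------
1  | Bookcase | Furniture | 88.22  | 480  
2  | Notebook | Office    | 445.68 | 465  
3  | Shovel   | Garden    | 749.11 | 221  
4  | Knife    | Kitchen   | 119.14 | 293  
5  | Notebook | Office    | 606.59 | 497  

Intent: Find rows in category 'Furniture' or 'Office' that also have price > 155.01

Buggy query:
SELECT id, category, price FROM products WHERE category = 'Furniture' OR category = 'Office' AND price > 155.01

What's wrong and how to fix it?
Bug: Without parentheses, AND is evaluated before OR, so the price filter only applies to the 'Office' branch

Fix: Group the OR with parentheses (or use IN), then AND the threshold

Corrected query:
SELECT id, category, price FROM products WHERE (category = 'Furniture' OR category = 'Office') AND price > 155.01

Result:
id | category | price 
---+----------+-------
2  | Office   | 445.68
5  | Office   | 606.59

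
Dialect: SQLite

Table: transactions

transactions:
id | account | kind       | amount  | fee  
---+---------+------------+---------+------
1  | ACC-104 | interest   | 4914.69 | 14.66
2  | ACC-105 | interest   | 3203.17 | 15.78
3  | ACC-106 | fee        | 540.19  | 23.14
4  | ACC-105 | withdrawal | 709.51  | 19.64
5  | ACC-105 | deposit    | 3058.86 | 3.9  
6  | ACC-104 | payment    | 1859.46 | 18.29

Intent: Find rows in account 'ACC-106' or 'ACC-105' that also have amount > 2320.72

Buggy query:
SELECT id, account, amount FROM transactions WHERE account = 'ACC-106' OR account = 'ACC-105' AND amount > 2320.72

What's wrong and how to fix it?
Bug: Without parentheses, AND is evaluated before OR, so the amount filter only applies to the 'ACC-105' branch

Fix: Group the OR with parentheses (or use IN), then AND the threshold

Corrected query:
SELECT id, account, amount FROM transactions WHERE (account = 'ACC-106' OR account = 'ACC-105') AND amount > 2320.72

Result:
id | account | amount 
---+---------+--------
2  | ACC-105 | 3203.17
5  | ACC-105 | 3058.86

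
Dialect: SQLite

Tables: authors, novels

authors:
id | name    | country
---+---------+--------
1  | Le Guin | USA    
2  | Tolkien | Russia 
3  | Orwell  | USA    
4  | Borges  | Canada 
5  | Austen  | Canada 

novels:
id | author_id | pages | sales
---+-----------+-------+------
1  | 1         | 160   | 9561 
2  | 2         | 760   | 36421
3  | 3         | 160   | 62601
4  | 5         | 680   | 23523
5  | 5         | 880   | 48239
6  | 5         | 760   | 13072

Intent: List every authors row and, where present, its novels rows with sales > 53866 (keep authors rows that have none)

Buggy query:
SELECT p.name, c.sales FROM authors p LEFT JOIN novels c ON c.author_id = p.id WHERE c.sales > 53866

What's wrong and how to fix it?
Bug: A WHERE condition on the right-hand table after LEFT JOIN drops unmatched parents

Fix: Move the right-table condition into the ON clause so unmatched parents are kept

Corrected query:
SELECT p.name, c.sales FROM authors p LEFT JOIN novels c ON c.author_id = p.id AND c.sales > 53866

Result:
name    | sales
--------+------
Le Guin | NULL 
Tolkien | NULL 
Orwell  | 62601
Borges  | NULL 
Austen  | NULL 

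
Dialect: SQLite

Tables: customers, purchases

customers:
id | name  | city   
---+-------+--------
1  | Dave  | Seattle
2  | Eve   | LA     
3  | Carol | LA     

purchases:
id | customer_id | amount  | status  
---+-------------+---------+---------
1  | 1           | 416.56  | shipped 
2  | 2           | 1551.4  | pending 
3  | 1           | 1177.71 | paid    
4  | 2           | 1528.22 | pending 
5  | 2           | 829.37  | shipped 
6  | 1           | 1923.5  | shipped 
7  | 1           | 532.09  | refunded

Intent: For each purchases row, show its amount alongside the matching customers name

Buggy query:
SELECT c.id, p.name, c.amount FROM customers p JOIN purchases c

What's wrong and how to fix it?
Bug: Missing join condition: each purchases row is matched to all customers rows instead of just its own

Fix: Add ON c.customer_id = p.id to the JOIN

Corrected query:
SELECT c.id, p.name, c.amount FROM customers p JOIN purchases c ON c.customer_id = p.id

Result:
id | name | amount 
---+------+--------
1  | Dave | 416.56 
2  | Eve  | 1551.4 
3  | Dave | 1177.71
4  | Eve  | 1528.22
5  | Eve  | 829.37 
6  | Dave | 1923.5 
7  | Dave | 532.09 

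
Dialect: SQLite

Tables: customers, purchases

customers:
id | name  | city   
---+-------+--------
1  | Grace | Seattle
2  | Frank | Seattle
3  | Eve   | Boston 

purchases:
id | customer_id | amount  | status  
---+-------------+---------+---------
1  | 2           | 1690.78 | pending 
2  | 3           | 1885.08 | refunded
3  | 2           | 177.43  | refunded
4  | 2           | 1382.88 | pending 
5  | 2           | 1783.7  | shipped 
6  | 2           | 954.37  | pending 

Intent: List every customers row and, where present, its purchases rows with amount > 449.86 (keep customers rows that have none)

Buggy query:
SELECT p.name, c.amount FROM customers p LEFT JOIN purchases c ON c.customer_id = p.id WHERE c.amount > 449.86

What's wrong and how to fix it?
Bug: A WHERE condition on the right-hand table after LEFT JOIN drops unmatched parents

Fix: Put 'c.amount > 449.86' in the JOIN's ON clause instead of WHERE

Corrected query:
SELECT p.name, c.amount FROM customers p LEFT JOIN purchases c ON c.customer_id = p.id AND c.amount > 449.86

Result:
name  | amount 
------+--------
Grace | NULL   
Frank | 954.37 
Frank | 1382.88
Frank | 1690.78
Frank | 1783.7 
Eve   | 1885.08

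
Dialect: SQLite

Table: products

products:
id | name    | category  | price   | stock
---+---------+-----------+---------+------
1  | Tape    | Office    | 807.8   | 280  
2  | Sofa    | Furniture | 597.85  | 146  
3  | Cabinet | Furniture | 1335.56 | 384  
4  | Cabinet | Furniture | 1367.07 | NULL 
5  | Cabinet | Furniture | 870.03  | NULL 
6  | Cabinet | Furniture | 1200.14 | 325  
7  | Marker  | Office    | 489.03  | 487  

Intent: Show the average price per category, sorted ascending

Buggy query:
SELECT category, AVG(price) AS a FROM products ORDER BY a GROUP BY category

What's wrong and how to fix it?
Bug: ORDER BY appears before GROUP BY; SQL clause order requires GROUP BY first

Fix: Move ORDER BY to the end, after GROUP BY

Corrected query:
SELECT category, AVG(price) AS a FROM products GROUP BY category ORDER BY a

Result:
category  | a      
----------+--------
Office    | 648.415
Furniture | 1074.13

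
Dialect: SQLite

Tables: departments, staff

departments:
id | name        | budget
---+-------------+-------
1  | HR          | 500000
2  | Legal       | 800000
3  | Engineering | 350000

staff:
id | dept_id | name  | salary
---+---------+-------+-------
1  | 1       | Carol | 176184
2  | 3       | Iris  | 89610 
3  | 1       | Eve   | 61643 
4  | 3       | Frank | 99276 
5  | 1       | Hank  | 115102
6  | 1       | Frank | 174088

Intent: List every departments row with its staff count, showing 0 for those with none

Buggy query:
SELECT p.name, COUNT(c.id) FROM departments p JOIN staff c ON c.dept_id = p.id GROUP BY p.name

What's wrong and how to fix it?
Bug: An inner join excludes parents with zero children

Fix: Use LEFT JOIN so parents without children still appear (COUNT(c.id) gives 0)

Corrected query:
SELECT p.name, COUNT(c.id) FROM departments p LEFT JOIN staff c ON c.dept_id = p.id GROUP BY p.name

Result:
name        | COUNT(c.id)
------------+------------
Engineering | 2          
HR          | 4          
Legal       | 0          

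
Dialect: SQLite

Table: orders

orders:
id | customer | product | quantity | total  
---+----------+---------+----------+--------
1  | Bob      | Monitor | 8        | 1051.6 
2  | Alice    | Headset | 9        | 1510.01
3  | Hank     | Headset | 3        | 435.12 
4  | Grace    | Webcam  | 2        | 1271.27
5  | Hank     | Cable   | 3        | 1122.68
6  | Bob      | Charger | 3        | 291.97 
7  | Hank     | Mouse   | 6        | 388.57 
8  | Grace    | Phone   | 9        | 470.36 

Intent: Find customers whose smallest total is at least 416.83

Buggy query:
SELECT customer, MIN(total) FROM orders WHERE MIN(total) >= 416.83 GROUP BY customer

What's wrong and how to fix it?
Bug: Aggregates like MIN are computed per group after WHERE runs

Fix: Replace WHERE with HAVING after the GROUP BY

Corrected query:
SELECT customer, MIN(total) FROM orders GROUP BY customer HAVING MIN(total) >= 416.83

Result:
customer | MIN(total)
---------+-----------
Alice    | 1510.01   
Grace    | 470.36    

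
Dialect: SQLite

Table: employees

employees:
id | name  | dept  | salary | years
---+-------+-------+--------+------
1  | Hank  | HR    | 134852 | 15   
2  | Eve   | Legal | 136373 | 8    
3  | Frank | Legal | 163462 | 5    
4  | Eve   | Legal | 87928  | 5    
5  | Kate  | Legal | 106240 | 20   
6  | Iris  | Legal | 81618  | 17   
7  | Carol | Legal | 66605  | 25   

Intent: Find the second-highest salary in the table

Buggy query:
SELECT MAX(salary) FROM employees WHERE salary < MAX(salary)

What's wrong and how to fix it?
Bug: MAX(salary) on the right of the comparison is an aggregate-in-WHERE error

Fix: Put the inner MAX in a scalar subquery

Corrected query:
SELECT MAX(salary) FROM employees WHERE salary < (SELECT MAX(salary) FROM employees)

Result:
MAX(salary)
-----------
136373     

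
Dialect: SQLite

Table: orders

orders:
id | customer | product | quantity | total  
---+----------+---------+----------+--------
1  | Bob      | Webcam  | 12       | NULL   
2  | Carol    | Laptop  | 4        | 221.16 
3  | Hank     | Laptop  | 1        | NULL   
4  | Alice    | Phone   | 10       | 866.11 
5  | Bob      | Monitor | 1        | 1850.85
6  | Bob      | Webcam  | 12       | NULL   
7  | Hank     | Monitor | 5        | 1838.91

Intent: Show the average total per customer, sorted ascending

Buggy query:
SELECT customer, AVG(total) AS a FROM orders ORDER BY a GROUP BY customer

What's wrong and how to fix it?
Bug: ORDER BY appears before GROUP BY; SQL clause order requires GROUP BY first

Fix: Reorder: SELECT … FROM … GROUP BY … ORDER BY …

Corrected query:
SELECT customer, AVG(total) AS a FROM orders GROUP BY customer ORDER BY a

Result:
customer | a      
---------+--------
Carol    | 221.16 
Alice    | 866.11 
Hank     | 1838.91
Bob      | 1850.85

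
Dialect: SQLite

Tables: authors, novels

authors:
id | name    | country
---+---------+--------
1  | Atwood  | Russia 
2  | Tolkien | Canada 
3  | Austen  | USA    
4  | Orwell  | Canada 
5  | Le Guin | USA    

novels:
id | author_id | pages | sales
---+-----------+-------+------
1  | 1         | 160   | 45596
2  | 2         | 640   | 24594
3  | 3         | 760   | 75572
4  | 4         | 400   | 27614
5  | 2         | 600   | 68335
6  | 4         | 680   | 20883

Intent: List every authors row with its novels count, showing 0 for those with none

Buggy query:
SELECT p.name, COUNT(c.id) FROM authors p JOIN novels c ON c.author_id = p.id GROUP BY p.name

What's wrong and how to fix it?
Bug: INNER JOIN drops authors rows that have no matching novels rows

Fix: Switch to LEFT JOIN to retain unmatched parent rows

Corrected query:
SELECT p.name, COUNT(c.id) FROM authors p LEFT JOIN novels c ON c.author_id = p.id GROUP BY p.name

Result:
name    | COUNT(c.id)
--------+------------
Atwood  | 1          
Austen  | 1          
Le Guin | 0          
Orwell  | 2          
Tolkien | 2          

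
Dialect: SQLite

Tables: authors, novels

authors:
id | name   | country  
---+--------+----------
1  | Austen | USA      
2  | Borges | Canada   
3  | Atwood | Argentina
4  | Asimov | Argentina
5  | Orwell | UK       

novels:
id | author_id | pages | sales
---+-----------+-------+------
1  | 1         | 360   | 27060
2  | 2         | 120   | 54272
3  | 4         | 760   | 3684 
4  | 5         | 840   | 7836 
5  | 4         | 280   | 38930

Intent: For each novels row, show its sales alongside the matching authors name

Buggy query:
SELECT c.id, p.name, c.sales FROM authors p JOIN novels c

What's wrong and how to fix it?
Bug: Missing join condition: each novels row is matched to all authors rows instead of just its own

Fix: Add ON c.author_id = p.id to the JOIN

Corrected query:
SELECT c.id, p.name, c.sales FROM authors p JOIN novels c ON c.author_id = p.id

Result:
id | name   | sales
---+--------+------
1  | Austen | 27060
2  | Borges | 54272
3  | Asimov | 3684 
4  | Orwell | 7836 
5  | Asimov | 38930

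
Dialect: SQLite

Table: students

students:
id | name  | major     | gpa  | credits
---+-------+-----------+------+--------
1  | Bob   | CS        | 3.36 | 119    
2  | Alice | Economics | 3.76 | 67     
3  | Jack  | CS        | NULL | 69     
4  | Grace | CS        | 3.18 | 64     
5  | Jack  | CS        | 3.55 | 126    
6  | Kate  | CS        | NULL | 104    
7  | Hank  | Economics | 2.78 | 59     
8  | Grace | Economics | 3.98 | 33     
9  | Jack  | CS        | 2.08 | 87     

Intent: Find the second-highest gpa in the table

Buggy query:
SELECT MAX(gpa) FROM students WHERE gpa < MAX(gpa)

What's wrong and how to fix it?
Bug: MAX(gpa) on the right of the comparison is an aggregate-in-WHERE error

Fix: Compute the overall MAX in a subquery, then take MAX of rows below it

Corrected query:
SELECT MAX(gpa) FROM students WHERE gpa < (SELECT MAX(gpa) FROM students)

Result:
MAX(gpa)
--------
3.76    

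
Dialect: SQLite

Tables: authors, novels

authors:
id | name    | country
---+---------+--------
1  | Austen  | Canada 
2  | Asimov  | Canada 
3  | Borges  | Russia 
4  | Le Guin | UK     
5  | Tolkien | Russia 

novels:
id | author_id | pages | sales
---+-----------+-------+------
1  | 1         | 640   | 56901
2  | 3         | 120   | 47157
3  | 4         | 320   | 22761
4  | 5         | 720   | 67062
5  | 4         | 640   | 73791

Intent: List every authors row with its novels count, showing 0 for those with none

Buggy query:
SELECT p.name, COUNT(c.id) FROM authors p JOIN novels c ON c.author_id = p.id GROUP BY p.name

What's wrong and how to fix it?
Bug: An inner join excludes parents with zero children

Fix: Use LEFT JOIN so parents without children still appear (COUNT(c.id) gives 0)

Corrected query:
SELECT p.name, COUNT(c.id) FROM authors p LEFT JOIN novels c ON c.author_id = p.id GROUP BY p.name

Result:
name    | COUNT(c.id)
--------+------------
Asimov  | 0          
Austen  | 1          
Borges  | 1          
Le Guin | 2          
Tolkien | 1          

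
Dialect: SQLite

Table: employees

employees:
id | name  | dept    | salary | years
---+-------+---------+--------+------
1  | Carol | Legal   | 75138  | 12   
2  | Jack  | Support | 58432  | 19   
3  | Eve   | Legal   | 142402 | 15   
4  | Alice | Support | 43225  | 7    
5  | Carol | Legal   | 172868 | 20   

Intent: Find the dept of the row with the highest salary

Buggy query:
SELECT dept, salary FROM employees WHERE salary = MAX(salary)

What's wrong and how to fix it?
Bug: MAX(salary) is an aggregate and cannot be used directly in WHERE

Fix: Use a subquery: WHERE salary = (SELECT MAX(salary) FROM employees)

Corrected query:
SELECT dept, salary FROM employees WHERE salary = (SELECT MAX(salary) FROM employees)

Result:
dept  | salary
------+-------
Legal | 172868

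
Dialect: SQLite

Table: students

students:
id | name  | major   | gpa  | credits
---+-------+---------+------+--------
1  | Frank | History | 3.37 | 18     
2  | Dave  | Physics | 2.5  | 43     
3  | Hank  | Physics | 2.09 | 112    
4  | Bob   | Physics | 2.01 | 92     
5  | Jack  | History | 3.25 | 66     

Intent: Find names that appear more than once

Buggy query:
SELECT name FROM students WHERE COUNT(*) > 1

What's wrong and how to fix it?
Bug: WHERE can't reference COUNT(*); aggregates are computed after WHERE

Fix: GROUP BY name, then filter groups with HAVING COUNT(*) > 1

Corrected query:
SELECT name FROM students GROUP BY name HAVING COUNT(*) > 1

Result:
(no rows)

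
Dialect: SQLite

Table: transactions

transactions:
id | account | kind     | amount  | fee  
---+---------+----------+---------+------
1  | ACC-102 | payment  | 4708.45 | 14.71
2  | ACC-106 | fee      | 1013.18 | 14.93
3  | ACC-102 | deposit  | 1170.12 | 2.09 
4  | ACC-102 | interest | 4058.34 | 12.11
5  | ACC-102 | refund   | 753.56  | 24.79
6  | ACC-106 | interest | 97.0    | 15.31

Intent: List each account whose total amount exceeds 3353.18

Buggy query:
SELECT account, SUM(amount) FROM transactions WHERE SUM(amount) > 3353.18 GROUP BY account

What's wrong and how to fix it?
Bug: WHERE runs before GROUP BY, so aggregates aren't available there

Fix: Move the aggregate condition to a HAVING clause

Corrected query:
SELECT account, SUM(amount) FROM transactions GROUP BY account HAVING SUM(amount) > 3353.18

Result:
account | SUM(amount)
--------+------------
ACC-102 | 10690.47   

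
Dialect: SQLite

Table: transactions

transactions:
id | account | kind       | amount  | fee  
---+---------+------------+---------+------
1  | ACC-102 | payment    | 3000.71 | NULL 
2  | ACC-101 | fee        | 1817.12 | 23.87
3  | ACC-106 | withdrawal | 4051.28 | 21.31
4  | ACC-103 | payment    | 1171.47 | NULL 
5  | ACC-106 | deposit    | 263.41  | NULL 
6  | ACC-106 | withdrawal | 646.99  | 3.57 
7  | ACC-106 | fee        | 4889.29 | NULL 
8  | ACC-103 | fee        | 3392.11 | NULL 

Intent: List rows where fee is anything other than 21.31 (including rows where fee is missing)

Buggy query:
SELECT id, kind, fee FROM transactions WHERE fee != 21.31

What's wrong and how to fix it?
Bug: 'fee != 21.31' is unknown when fee is NULL, so NULL rows are silently excluded

Fix: Handle NULL separately with IS NULL alongside the inequality

Corrected query:
SELECT id, kind, fee FROM transactions WHERE fee != 21.31 OR fee IS NULL

Result:
id | kind       | fee  
---+------------+------
1  | payment    | NULL 
2  | fee        | 23.87
4  | payment    | NULL 
5  | deposit    | NULL 
6  | withdrawal | 3.57 
7  | fee        | NULL 
8  | fee        | NULL 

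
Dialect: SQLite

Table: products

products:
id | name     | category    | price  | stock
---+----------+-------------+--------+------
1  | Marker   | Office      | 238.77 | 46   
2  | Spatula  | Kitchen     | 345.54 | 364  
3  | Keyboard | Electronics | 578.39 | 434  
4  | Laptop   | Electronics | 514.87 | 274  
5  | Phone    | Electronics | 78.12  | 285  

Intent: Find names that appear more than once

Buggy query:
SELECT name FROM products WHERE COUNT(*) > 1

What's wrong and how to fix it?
Bug: WHERE can't reference COUNT(*); aggregates are computed after WHERE

Fix: GROUP BY name, then filter groups with HAVING COUNT(*) > 1

Corrected query:
SELECT name FROM products GROUP BY name HAVING COUNT(*) > 1

Result:
(no rows)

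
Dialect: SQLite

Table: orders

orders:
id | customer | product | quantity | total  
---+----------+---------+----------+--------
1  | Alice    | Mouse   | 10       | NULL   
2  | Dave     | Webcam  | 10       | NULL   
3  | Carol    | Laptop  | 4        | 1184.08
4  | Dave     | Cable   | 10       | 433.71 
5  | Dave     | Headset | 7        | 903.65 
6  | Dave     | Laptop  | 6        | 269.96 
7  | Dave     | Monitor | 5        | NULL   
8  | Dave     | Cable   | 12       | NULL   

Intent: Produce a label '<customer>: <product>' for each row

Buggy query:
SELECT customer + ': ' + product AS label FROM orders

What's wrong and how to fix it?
Bug: SQLite uses || for string concatenation; + coerces text to numbers (yielding 0)

Fix: Replace + with || to concatenate text

Corrected query:
SELECT customer || ': ' || product AS label FROM orders

Result:
label        
-------------
Alice: Mouse 
Dave: Webcam 
Carol: Laptop
Dave: Cable  
Dave: Headset
Dave: Laptop 
Dave: Monitor
Dave: Cable  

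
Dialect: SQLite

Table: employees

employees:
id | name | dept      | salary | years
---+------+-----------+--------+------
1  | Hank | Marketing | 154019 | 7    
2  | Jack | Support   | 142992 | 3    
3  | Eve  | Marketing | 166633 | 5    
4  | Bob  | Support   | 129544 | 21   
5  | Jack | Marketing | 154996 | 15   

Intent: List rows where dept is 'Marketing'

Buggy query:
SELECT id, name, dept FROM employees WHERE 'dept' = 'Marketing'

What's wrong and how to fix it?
Bug: Single quotes denote string literals in SQL; the column name is being compared as a constant string

Fix: Remove the quotes around the column name (or use double quotes for an identifier)

Corrected query:
SELECT id, name, dept FROM employees WHERE dept = 'Marketing'

Result:
id | name | dept     
---+------+----------
1  | Hank | Marketing
3  | Eve  | Marketing
5  | Jack | Marketing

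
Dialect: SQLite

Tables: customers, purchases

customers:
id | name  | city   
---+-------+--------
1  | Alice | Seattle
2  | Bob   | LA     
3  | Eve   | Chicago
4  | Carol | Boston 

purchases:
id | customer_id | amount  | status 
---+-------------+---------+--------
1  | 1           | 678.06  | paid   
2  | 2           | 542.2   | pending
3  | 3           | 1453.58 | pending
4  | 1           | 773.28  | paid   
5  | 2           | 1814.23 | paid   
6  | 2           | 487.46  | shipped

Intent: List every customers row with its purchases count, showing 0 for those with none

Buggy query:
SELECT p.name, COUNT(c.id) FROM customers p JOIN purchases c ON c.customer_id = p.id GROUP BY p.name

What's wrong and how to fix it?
Bug: An inner join excludes parents with zero children

Fix: Use LEFT JOIN so parents without children still appear (COUNT(c.id) gives 0)

Corrected query:
SELECT p.name, COUNT(c.id) FROM customers p LEFT JOIN purchases c ON c.customer_id = p.id GROUP BY p.name

Result:
name  | COUNT(c.id)
------+------------
Alice | 2          
Bob   | 3          
Carol | 0          
Eve   | 1          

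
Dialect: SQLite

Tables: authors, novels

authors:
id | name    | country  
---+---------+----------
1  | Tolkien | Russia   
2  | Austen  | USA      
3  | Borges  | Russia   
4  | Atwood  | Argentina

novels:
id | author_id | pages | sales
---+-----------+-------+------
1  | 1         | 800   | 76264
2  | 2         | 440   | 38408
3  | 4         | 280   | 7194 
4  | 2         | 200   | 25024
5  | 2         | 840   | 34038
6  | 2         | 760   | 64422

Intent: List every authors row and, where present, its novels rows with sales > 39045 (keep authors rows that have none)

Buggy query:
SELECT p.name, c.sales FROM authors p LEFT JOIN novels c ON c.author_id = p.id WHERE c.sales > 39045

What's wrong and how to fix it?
Bug: A WHERE condition on the right-hand table after LEFT JOIN drops unmatched parents

Fix: Move the right-table condition into the ON clause so unmatched parents are kept

Corrected query:
SELECT p.name, c.sales FROM authors p LEFT JOIN novels c ON c.author_id = p.id AND c.sales > 39045

Result:
name    | sales
--------+------
Tolkien | 76264
Austen  | 64422
Borges  | NULL 
Atwood  | NULL 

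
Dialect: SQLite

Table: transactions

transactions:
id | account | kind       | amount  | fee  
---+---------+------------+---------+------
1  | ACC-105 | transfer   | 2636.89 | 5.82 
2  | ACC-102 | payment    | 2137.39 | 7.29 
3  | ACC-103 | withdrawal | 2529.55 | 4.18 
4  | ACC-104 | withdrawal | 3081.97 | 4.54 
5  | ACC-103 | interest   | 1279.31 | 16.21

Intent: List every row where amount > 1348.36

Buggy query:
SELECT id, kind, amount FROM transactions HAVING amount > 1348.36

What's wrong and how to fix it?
Bug: HAVING filters the output of aggregation, but this query has no GROUP BY and no aggregate functions, so SQLite rejects it (HAVING clause on a non-aggregate query); the condition here is per row

Fix: Replace HAVING with WHERE since the condition applies to individual rows

Corrected query:
SELECT id, kind, amount FROM transactions WHERE amount > 1348.36

Result:
id | kind       | amount 
---+------------+--------
1  | transfer   | 2636.89
2  | payment    | 2137.39
3  | withdrawal | 2529.55
4  | withdrawal | 3081.97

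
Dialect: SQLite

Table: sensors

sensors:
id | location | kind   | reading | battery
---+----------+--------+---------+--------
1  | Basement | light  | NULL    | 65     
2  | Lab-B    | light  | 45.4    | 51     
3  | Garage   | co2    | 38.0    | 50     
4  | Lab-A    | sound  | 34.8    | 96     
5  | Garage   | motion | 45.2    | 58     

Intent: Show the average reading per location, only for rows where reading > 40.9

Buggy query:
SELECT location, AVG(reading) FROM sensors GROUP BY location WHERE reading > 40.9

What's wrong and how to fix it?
Bug: WHERE cannot follow GROUP BY

Fix: Move the WHERE clause before GROUP BY

Corrected query:
SELECT location, AVG(reading) FROM sensors WHERE reading > 40.9 GROUP BY location

Result:
location | AVG(reading)
---------+-------------
Garage   | 45.2        
Lab-B    | 45.4        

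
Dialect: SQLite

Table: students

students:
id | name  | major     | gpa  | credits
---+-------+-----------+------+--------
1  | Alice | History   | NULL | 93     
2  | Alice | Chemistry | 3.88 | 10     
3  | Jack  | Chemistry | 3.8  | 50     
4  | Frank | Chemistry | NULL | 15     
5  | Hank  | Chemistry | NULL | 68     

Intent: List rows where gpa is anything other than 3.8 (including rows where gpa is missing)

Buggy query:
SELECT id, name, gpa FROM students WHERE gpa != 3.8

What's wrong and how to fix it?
Bug: Inequality against NULL is unknown, not true; rows with NULL are dropped

Fix: Handle NULL separately with IS NULL alongside the inequality

Corrected query:
SELECT id, name, gpa FROM students WHERE gpa != 3.8 OR gpa IS NULL

Result:
id | name  | gpa 
---+-------+-----
1  | Alice | NULL
2  | Alice | 3.88
4  | Frank | NULL
5  | Hank  | NULL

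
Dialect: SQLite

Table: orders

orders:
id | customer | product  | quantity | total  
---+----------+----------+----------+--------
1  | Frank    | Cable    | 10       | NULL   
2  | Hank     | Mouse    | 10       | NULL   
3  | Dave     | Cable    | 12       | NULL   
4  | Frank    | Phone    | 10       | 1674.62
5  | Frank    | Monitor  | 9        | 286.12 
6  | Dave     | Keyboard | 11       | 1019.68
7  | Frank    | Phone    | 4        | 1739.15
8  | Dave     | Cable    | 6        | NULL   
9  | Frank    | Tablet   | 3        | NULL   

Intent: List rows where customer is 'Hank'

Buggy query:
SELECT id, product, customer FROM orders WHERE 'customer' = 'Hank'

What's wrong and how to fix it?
Bug: 'customer' in single quotes is a string literal, not the column; the comparison is literal-vs-literal and never true

Fix: Remove the quotes around the column name (or use double quotes for an identifier)

Corrected query:
SELECT id, product, customer FROM orders WHERE customer = 'Hank'

Result:
id | product | customer
---+---------+---------
2  | Mouse   | Hank    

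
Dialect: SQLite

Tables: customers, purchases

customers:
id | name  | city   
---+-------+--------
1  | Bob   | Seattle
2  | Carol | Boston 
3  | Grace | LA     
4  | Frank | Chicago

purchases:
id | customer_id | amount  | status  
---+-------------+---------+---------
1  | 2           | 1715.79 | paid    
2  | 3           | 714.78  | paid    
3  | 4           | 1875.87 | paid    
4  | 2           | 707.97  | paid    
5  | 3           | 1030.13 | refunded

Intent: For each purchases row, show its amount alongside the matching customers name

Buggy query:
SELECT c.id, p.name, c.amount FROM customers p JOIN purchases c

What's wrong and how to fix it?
Bug: JOIN with no ON clause produces a cartesian product; every purchases row pairs with every customers row

Fix: Specify the join condition linking the foreign key to the parent id

Corrected query:
SELECT c.id, p.name, c.amount FROM customers p JOIN purchases c ON c.customer_id = p.id

Result:
id | name  | amount 
---+-------+--------
1  | Carol | 1715.79
2  | Grace | 714.78 
3  | Frank | 1875.87
4  | Carol | 707.97 
5  | Grace | 1030.13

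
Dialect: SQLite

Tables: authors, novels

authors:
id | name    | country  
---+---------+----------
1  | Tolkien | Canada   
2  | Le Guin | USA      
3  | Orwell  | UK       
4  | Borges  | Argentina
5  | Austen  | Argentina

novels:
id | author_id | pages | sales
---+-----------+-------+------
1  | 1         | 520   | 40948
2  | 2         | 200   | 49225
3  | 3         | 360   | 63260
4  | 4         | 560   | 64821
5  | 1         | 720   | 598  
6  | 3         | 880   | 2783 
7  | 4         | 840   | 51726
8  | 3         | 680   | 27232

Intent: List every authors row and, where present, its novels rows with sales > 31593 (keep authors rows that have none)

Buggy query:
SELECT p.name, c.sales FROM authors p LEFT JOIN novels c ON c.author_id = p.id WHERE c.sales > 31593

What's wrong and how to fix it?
Bug: A WHERE condition on the right-hand table after LEFT JOIN drops unmatched parents

Fix: Put 'c.sales > 31593' in the JOIN's ON clause instead of WHERE

Corrected query:
SELECT p.name, c.sales FROM authors p LEFT JOIN novels c ON c.author_id = p.id AND c.sales > 31593

Result:
name    | sales
--------+------
Tolkien | 40948
Le Guin | 49225
Orwell  | 63260
Borges  | 51726
Borges  | 64821
Austen  | NULL 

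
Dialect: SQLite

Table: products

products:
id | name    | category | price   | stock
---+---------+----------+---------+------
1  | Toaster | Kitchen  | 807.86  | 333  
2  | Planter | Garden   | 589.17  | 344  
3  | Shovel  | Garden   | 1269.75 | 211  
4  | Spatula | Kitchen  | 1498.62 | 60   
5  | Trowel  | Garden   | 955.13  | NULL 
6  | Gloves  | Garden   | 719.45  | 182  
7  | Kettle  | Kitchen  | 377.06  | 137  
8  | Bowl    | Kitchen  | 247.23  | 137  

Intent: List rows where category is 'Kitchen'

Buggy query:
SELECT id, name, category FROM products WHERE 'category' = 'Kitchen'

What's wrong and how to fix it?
Bug: 'category' in single quotes is a string literal, not the column; the comparison is literal-vs-literal and never true

Fix: Remove the quotes around the column name (or use double quotes for an identifier)

Corrected query:
SELECT id, name, category FROM products WHERE category = 'Kitchen'

Result:
id | name    | category
---+---------+---------
1  | Toaster | Kitchen 
4  | Spatula | Kitchen 
7  | Kettle  | Kitchen 
8  | Bowl    | Kitchen 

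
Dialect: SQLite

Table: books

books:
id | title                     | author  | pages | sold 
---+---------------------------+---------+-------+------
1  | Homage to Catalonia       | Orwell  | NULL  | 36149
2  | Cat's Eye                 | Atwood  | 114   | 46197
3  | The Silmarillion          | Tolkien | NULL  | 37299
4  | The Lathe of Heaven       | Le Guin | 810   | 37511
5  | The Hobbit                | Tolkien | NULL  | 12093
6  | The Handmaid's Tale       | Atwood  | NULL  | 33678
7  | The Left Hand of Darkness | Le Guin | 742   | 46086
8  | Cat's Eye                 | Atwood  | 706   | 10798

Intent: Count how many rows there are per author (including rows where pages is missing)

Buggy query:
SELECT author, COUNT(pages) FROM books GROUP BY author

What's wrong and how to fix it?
Bug: COUNT(column) counts non-NULL values only; rows with NULL pages aren't counted

Fix: Replace COUNT(pages) with COUNT(*)

Corrected query:
SELECT author, COUNT(*) FROM books GROUP BY author

Result:
author  | COUNT(*)
--------+---------
Atwood  | 3       
Le Guin | 2       
Orwell  | 1       
Tolkien | 2       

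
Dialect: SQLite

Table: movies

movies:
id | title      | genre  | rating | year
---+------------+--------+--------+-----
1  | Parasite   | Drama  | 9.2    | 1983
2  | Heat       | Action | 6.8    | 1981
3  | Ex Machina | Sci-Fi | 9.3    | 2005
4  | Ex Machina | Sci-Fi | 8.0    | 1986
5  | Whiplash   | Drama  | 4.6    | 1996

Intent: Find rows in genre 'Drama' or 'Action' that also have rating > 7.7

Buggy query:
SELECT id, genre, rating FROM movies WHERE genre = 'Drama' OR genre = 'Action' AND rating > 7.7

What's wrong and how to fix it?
Bug: Without parentheses, AND is evaluated before OR, so the rating filter only applies to the 'Action' branch

Fix: Group the OR with parentheses (or use IN), then AND the threshold

Corrected query:
SELECT id, genre, rating FROM movies WHERE (genre = 'Drama' OR genre = 'Action') AND rating > 7.7

Result:
id | genre | rating
---+-------+-------
1  | Drama | 9.2   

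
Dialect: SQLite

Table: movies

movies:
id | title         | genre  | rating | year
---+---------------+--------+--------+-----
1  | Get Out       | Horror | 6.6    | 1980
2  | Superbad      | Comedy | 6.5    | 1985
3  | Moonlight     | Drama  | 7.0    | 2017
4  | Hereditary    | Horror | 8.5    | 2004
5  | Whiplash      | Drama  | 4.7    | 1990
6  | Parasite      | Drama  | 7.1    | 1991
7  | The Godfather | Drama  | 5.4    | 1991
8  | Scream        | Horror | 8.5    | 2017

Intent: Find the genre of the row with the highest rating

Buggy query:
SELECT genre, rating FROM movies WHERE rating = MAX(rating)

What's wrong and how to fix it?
Bug: WHERE is evaluated per row; an aggregate over the whole table isn't defined there

Fix: Wrap MAX in a scalar subquery so WHERE compares against a single value

Corrected query:
SELECT genre, rating FROM movies WHERE rating = (SELECT MAX(rating) FROM movies)

Result:
genre  | rating
-------+-------
Horror | 8.5   
Horror | 8.5   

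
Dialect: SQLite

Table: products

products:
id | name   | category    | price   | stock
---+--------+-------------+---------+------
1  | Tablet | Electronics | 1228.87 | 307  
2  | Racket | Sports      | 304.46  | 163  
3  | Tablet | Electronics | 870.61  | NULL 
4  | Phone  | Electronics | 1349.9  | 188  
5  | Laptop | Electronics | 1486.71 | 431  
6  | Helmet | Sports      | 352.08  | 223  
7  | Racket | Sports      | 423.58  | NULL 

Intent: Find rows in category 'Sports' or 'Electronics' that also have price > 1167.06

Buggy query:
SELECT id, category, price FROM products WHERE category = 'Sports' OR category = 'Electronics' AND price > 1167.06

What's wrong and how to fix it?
Bug: Without parentheses, AND is evaluated before OR, so the price filter only applies to the 'Electronics' branch

Fix: Add parentheses around the OR so the AND applies to both alternatives

Corrected query:
SELECT id, category, price FROM products WHERE (category = 'Sports' OR category = 'Electronics') AND price > 1167.06

Result:
id | category    | price  
---+-------------+--------
1  | Electronics | 1228.87
4  | Electronics | 1349.9 
5  | Electronics | 1486.71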